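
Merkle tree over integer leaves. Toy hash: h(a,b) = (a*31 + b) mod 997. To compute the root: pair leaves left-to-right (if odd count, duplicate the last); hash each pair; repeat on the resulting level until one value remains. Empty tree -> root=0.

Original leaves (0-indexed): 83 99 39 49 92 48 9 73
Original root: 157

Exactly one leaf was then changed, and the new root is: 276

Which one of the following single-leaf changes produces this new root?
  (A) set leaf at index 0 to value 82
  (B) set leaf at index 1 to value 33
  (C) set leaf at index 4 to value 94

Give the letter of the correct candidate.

Answer: A

Derivation:
Original leaves: [83, 99, 39, 49, 92, 48, 9, 73]
Target new root: 276
Try each candidate change and compute the resulting root:
Candidate A: set leaf[0] = 82 -> leaves = [82, 99, 39, 49, 92, 48, 9, 73]
  L0: [82, 99, 39, 49, 92, 48, 9, 73]
  L1: h(82,99)=(82*31+99)%997=647 h(39,49)=(39*31+49)%997=261 h(92,48)=(92*31+48)%997=906 h(9,73)=(9*31+73)%997=352 -> [647, 261, 906, 352]
  L2: h(647,261)=(647*31+261)%997=378 h(906,352)=(906*31+352)%997=522 -> [378, 522]
  L3: h(378,522)=(378*31+522)%997=276 -> [276]
  root = 276 == target 276  ** MATCH **
Candidate B: set leaf[1] = 33 -> leaves = [83, 33, 39, 49, 92, 48, 9, 73]
  L0: [83, 33, 39, 49, 92, 48, 9, 73]
  L1: h(83,33)=(83*31+33)%997=612 h(39,49)=(39*31+49)%997=261 h(92,48)=(92*31+48)%997=906 h(9,73)=(9*31+73)%997=352 -> [612, 261, 906, 352]
  L2: h(612,261)=(612*31+261)%997=290 h(906,352)=(906*31+352)%997=522 -> [290, 522]
  L3: h(290,522)=(290*31+522)%997=539 -> [539]
  root = 539 != target 276
Candidate C: set leaf[4] = 94 -> leaves = [83, 99, 39, 49, 94, 48, 9, 73]
  L0: [83, 99, 39, 49, 94, 48, 9, 73]
  L1: h(83,99)=(83*31+99)%997=678 h(39,49)=(39*31+49)%997=261 h(94,48)=(94*31+48)%997=968 h(9,73)=(9*31+73)%997=352 -> [678, 261, 968, 352]
  L2: h(678,261)=(678*31+261)%997=342 h(968,352)=(968*31+352)%997=450 -> [342, 450]
  L3: h(342,450)=(342*31+450)%997=85 -> [85]
  root = 85 != target 276
Candidate A produces the target root.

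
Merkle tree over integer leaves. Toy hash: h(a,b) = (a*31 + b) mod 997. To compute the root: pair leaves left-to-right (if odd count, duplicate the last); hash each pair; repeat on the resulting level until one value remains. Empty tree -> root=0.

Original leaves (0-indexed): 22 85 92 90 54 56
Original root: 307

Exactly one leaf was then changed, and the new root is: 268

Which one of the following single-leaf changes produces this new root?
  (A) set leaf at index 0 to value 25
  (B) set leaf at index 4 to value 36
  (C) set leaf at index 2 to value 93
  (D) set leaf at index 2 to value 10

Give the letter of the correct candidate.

Original leaves: [22, 85, 92, 90, 54, 56]
Target new root: 268
Try each candidate change and compute the resulting root:
Candidate A: set leaf[0] = 25 -> leaves = [25, 85, 92, 90, 54, 56]
  L0: [25, 85, 92, 90, 54, 56]
  L1: h(25,85)=(25*31+85)%997=860 h(92,90)=(92*31+90)%997=948 h(54,56)=(54*31+56)%997=733 -> [860, 948, 733]
  L2: h(860,948)=(860*31+948)%997=689 h(733,733)=(733*31+733)%997=525 -> [689, 525]
  L3: h(689,525)=(689*31+525)%997=947 -> [947]
  root = 947 != target 268
Candidate B: set leaf[4] = 36 -> leaves = [22, 85, 92, 90, 36, 56]
  L0: [22, 85, 92, 90, 36, 56]
  L1: h(22,85)=(22*31+85)%997=767 h(92,90)=(92*31+90)%997=948 h(36,56)=(36*31+56)%997=175 -> [767, 948, 175]
  L2: h(767,948)=(767*31+948)%997=797 h(175,175)=(175*31+175)%997=615 -> [797, 615]
  L3: h(797,615)=(797*31+615)%997=397 -> [397]
  root = 397 != target 268
Candidate C: set leaf[2] = 93 -> leaves = [22, 85, 93, 90, 54, 56]
  L0: [22, 85, 93, 90, 54, 56]
  L1: h(22,85)=(22*31+85)%997=767 h(93,90)=(93*31+90)%997=979 h(54,56)=(54*31+56)%997=733 -> [767, 979, 733]
  L2: h(767,979)=(767*31+979)%997=828 h(733,733)=(733*31+733)%997=525 -> [828, 525]
  L3: h(828,525)=(828*31+525)%997=271 -> [271]
  root = 271 != target 268
Candidate D: set leaf[2] = 10 -> leaves = [22, 85, 10, 90, 54, 56]
  L0: [22, 85, 10, 90, 54, 56]
  L1: h(22,85)=(22*31+85)%997=767 h(10,90)=(10*31+90)%997=400 h(54,56)=(54*31+56)%997=733 -> [767, 400, 733]
  L2: h(767,400)=(767*31+400)%997=249 h(733,733)=(733*31+733)%997=525 -> [249, 525]
  L3: h(249,525)=(249*31+525)%997=268 -> [268]
  root = 268 == target 268  ** MATCH **
Candidate D produces the target root.

Answer: D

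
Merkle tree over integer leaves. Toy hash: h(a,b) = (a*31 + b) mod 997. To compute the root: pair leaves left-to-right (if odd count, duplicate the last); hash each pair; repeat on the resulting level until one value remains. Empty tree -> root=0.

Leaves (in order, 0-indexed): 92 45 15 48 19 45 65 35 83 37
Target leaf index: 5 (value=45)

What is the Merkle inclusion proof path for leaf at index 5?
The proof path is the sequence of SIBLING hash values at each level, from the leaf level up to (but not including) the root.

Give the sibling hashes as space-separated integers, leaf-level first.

L0 (leaves): [92, 45, 15, 48, 19, 45, 65, 35, 83, 37], target index=5
L1: h(92,45)=(92*31+45)%997=903 [pair 0] h(15,48)=(15*31+48)%997=513 [pair 1] h(19,45)=(19*31+45)%997=634 [pair 2] h(65,35)=(65*31+35)%997=56 [pair 3] h(83,37)=(83*31+37)%997=616 [pair 4] -> [903, 513, 634, 56, 616]
  Sibling for proof at L0: 19
L2: h(903,513)=(903*31+513)%997=590 [pair 0] h(634,56)=(634*31+56)%997=767 [pair 1] h(616,616)=(616*31+616)%997=769 [pair 2] -> [590, 767, 769]
  Sibling for proof at L1: 56
L3: h(590,767)=(590*31+767)%997=114 [pair 0] h(769,769)=(769*31+769)%997=680 [pair 1] -> [114, 680]
  Sibling for proof at L2: 590
L4: h(114,680)=(114*31+680)%997=226 [pair 0] -> [226]
  Sibling for proof at L3: 680
Root: 226
Proof path (sibling hashes from leaf to root): [19, 56, 590, 680]

Answer: 19 56 590 680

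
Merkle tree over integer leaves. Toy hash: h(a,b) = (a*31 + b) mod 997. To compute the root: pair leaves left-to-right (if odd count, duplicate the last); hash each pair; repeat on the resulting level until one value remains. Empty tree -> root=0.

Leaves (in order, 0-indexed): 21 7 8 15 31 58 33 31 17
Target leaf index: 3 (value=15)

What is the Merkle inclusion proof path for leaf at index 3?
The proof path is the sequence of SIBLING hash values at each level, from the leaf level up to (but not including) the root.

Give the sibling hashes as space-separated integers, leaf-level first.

Answer: 8 658 739 730

Derivation:
L0 (leaves): [21, 7, 8, 15, 31, 58, 33, 31, 17], target index=3
L1: h(21,7)=(21*31+7)%997=658 [pair 0] h(8,15)=(8*31+15)%997=263 [pair 1] h(31,58)=(31*31+58)%997=22 [pair 2] h(33,31)=(33*31+31)%997=57 [pair 3] h(17,17)=(17*31+17)%997=544 [pair 4] -> [658, 263, 22, 57, 544]
  Sibling for proof at L0: 8
L2: h(658,263)=(658*31+263)%997=721 [pair 0] h(22,57)=(22*31+57)%997=739 [pair 1] h(544,544)=(544*31+544)%997=459 [pair 2] -> [721, 739, 459]
  Sibling for proof at L1: 658
L3: h(721,739)=(721*31+739)%997=159 [pair 0] h(459,459)=(459*31+459)%997=730 [pair 1] -> [159, 730]
  Sibling for proof at L2: 739
L4: h(159,730)=(159*31+730)%997=674 [pair 0] -> [674]
  Sibling for proof at L3: 730
Root: 674
Proof path (sibling hashes from leaf to root): [8, 658, 739, 730]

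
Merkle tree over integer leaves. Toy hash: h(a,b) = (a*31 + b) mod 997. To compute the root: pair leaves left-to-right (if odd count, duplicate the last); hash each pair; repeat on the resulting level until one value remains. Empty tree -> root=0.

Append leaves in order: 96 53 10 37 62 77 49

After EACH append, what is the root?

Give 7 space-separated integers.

Answer: 96 38 501 528 96 576 145

Derivation:
After append 96 (leaves=[96]):
  L0: [96]
  root=96
After append 53 (leaves=[96, 53]):
  L0: [96, 53]
  L1: h(96,53)=(96*31+53)%997=38 -> [38]
  root=38
After append 10 (leaves=[96, 53, 10]):
  L0: [96, 53, 10]
  L1: h(96,53)=(96*31+53)%997=38 h(10,10)=(10*31+10)%997=320 -> [38, 320]
  L2: h(38,320)=(38*31+320)%997=501 -> [501]
  root=501
After append 37 (leaves=[96, 53, 10, 37]):
  L0: [96, 53, 10, 37]
  L1: h(96,53)=(96*31+53)%997=38 h(10,37)=(10*31+37)%997=347 -> [38, 347]
  L2: h(38,347)=(38*31+347)%997=528 -> [528]
  root=528
After append 62 (leaves=[96, 53, 10, 37, 62]):
  L0: [96, 53, 10, 37, 62]
  L1: h(96,53)=(96*31+53)%997=38 h(10,37)=(10*31+37)%997=347 h(62,62)=(62*31+62)%997=987 -> [38, 347, 987]
  L2: h(38,347)=(38*31+347)%997=528 h(987,987)=(987*31+987)%997=677 -> [528, 677]
  L3: h(528,677)=(528*31+677)%997=96 -> [96]
  root=96
After append 77 (leaves=[96, 53, 10, 37, 62, 77]):
  L0: [96, 53, 10, 37, 62, 77]
  L1: h(96,53)=(96*31+53)%997=38 h(10,37)=(10*31+37)%997=347 h(62,77)=(62*31+77)%997=5 -> [38, 347, 5]
  L2: h(38,347)=(38*31+347)%997=528 h(5,5)=(5*31+5)%997=160 -> [528, 160]
  L3: h(528,160)=(528*31+160)%997=576 -> [576]
  root=576
After append 49 (leaves=[96, 53, 10, 37, 62, 77, 49]):
  L0: [96, 53, 10, 37, 62, 77, 49]
  L1: h(96,53)=(96*31+53)%997=38 h(10,37)=(10*31+37)%997=347 h(62,77)=(62*31+77)%997=5 h(49,49)=(49*31+49)%997=571 -> [38, 347, 5, 571]
  L2: h(38,347)=(38*31+347)%997=528 h(5,571)=(5*31+571)%997=726 -> [528, 726]
  L3: h(528,726)=(528*31+726)%997=145 -> [145]
  root=145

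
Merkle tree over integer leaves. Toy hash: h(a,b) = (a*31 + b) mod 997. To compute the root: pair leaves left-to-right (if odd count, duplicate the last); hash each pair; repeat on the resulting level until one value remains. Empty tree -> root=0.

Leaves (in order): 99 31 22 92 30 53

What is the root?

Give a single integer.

Answer: 679

Derivation:
L0: [99, 31, 22, 92, 30, 53]
L1: h(99,31)=(99*31+31)%997=109 h(22,92)=(22*31+92)%997=774 h(30,53)=(30*31+53)%997=983 -> [109, 774, 983]
L2: h(109,774)=(109*31+774)%997=165 h(983,983)=(983*31+983)%997=549 -> [165, 549]
L3: h(165,549)=(165*31+549)%997=679 -> [679]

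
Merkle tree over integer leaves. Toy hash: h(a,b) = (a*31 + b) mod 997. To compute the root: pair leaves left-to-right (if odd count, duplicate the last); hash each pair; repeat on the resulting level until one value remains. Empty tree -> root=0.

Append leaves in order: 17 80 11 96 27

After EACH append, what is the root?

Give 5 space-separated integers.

After append 17 (leaves=[17]):
  L0: [17]
  root=17
After append 80 (leaves=[17, 80]):
  L0: [17, 80]
  L1: h(17,80)=(17*31+80)%997=607 -> [607]
  root=607
After append 11 (leaves=[17, 80, 11]):
  L0: [17, 80, 11]
  L1: h(17,80)=(17*31+80)%997=607 h(11,11)=(11*31+11)%997=352 -> [607, 352]
  L2: h(607,352)=(607*31+352)%997=226 -> [226]
  root=226
After append 96 (leaves=[17, 80, 11, 96]):
  L0: [17, 80, 11, 96]
  L1: h(17,80)=(17*31+80)%997=607 h(11,96)=(11*31+96)%997=437 -> [607, 437]
  L2: h(607,437)=(607*31+437)%997=311 -> [311]
  root=311
After append 27 (leaves=[17, 80, 11, 96, 27]):
  L0: [17, 80, 11, 96, 27]
  L1: h(17,80)=(17*31+80)%997=607 h(11,96)=(11*31+96)%997=437 h(27,27)=(27*31+27)%997=864 -> [607, 437, 864]
  L2: h(607,437)=(607*31+437)%997=311 h(864,864)=(864*31+864)%997=729 -> [311, 729]
  L3: h(311,729)=(311*31+729)%997=400 -> [400]
  root=400

Answer: 17 607 226 311 400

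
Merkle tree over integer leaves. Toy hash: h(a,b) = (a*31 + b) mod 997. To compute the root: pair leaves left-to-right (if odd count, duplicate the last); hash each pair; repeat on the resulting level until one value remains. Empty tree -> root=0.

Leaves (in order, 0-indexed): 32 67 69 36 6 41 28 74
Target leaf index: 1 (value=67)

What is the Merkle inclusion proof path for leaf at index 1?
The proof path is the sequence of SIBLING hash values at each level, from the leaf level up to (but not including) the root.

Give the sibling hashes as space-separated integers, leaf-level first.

Answer: 32 181 3

Derivation:
L0 (leaves): [32, 67, 69, 36, 6, 41, 28, 74], target index=1
L1: h(32,67)=(32*31+67)%997=62 [pair 0] h(69,36)=(69*31+36)%997=181 [pair 1] h(6,41)=(6*31+41)%997=227 [pair 2] h(28,74)=(28*31+74)%997=942 [pair 3] -> [62, 181, 227, 942]
  Sibling for proof at L0: 32
L2: h(62,181)=(62*31+181)%997=109 [pair 0] h(227,942)=(227*31+942)%997=3 [pair 1] -> [109, 3]
  Sibling for proof at L1: 181
L3: h(109,3)=(109*31+3)%997=391 [pair 0] -> [391]
  Sibling for proof at L2: 3
Root: 391
Proof path (sibling hashes from leaf to root): [32, 181, 3]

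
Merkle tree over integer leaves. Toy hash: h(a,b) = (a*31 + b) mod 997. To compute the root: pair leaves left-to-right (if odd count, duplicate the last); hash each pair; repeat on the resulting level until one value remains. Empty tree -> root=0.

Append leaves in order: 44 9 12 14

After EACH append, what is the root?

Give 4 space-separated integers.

Answer: 44 376 76 78

Derivation:
After append 44 (leaves=[44]):
  L0: [44]
  root=44
After append 9 (leaves=[44, 9]):
  L0: [44, 9]
  L1: h(44,9)=(44*31+9)%997=376 -> [376]
  root=376
After append 12 (leaves=[44, 9, 12]):
  L0: [44, 9, 12]
  L1: h(44,9)=(44*31+9)%997=376 h(12,12)=(12*31+12)%997=384 -> [376, 384]
  L2: h(376,384)=(376*31+384)%997=76 -> [76]
  root=76
After append 14 (leaves=[44, 9, 12, 14]):
  L0: [44, 9, 12, 14]
  L1: h(44,9)=(44*31+9)%997=376 h(12,14)=(12*31+14)%997=386 -> [376, 386]
  L2: h(376,386)=(376*31+386)%997=78 -> [78]
  root=78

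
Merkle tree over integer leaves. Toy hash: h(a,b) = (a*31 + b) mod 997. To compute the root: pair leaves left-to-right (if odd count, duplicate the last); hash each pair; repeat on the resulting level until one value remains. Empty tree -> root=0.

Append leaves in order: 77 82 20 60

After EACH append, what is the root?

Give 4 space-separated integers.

After append 77 (leaves=[77]):
  L0: [77]
  root=77
After append 82 (leaves=[77, 82]):
  L0: [77, 82]
  L1: h(77,82)=(77*31+82)%997=475 -> [475]
  root=475
After append 20 (leaves=[77, 82, 20]):
  L0: [77, 82, 20]
  L1: h(77,82)=(77*31+82)%997=475 h(20,20)=(20*31+20)%997=640 -> [475, 640]
  L2: h(475,640)=(475*31+640)%997=410 -> [410]
  root=410
After append 60 (leaves=[77, 82, 20, 60]):
  L0: [77, 82, 20, 60]
  L1: h(77,82)=(77*31+82)%997=475 h(20,60)=(20*31+60)%997=680 -> [475, 680]
  L2: h(475,680)=(475*31+680)%997=450 -> [450]
  root=450

Answer: 77 475 410 450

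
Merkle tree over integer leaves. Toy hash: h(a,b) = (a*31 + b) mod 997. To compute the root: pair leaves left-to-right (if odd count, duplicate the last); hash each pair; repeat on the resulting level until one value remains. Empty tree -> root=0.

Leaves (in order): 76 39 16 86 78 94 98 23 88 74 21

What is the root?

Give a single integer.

L0: [76, 39, 16, 86, 78, 94, 98, 23, 88, 74, 21]
L1: h(76,39)=(76*31+39)%997=401 h(16,86)=(16*31+86)%997=582 h(78,94)=(78*31+94)%997=518 h(98,23)=(98*31+23)%997=70 h(88,74)=(88*31+74)%997=808 h(21,21)=(21*31+21)%997=672 -> [401, 582, 518, 70, 808, 672]
L2: h(401,582)=(401*31+582)%997=52 h(518,70)=(518*31+70)%997=176 h(808,672)=(808*31+672)%997=795 -> [52, 176, 795]
L3: h(52,176)=(52*31+176)%997=791 h(795,795)=(795*31+795)%997=515 -> [791, 515]
L4: h(791,515)=(791*31+515)%997=111 -> [111]

Answer: 111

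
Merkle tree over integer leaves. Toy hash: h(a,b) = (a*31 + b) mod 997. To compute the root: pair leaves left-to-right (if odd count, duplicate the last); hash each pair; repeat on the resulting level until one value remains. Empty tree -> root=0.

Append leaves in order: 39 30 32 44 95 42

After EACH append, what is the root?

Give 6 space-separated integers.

Answer: 39 242 550 562 47 345

Derivation:
After append 39 (leaves=[39]):
  L0: [39]
  root=39
After append 30 (leaves=[39, 30]):
  L0: [39, 30]
  L1: h(39,30)=(39*31+30)%997=242 -> [242]
  root=242
After append 32 (leaves=[39, 30, 32]):
  L0: [39, 30, 32]
  L1: h(39,30)=(39*31+30)%997=242 h(32,32)=(32*31+32)%997=27 -> [242, 27]
  L2: h(242,27)=(242*31+27)%997=550 -> [550]
  root=550
After append 44 (leaves=[39, 30, 32, 44]):
  L0: [39, 30, 32, 44]
  L1: h(39,30)=(39*31+30)%997=242 h(32,44)=(32*31+44)%997=39 -> [242, 39]
  L2: h(242,39)=(242*31+39)%997=562 -> [562]
  root=562
After append 95 (leaves=[39, 30, 32, 44, 95]):
  L0: [39, 30, 32, 44, 95]
  L1: h(39,30)=(39*31+30)%997=242 h(32,44)=(32*31+44)%997=39 h(95,95)=(95*31+95)%997=49 -> [242, 39, 49]
  L2: h(242,39)=(242*31+39)%997=562 h(49,49)=(49*31+49)%997=571 -> [562, 571]
  L3: h(562,571)=(562*31+571)%997=47 -> [47]
  root=47
After append 42 (leaves=[39, 30, 32, 44, 95, 42]):
  L0: [39, 30, 32, 44, 95, 42]
  L1: h(39,30)=(39*31+30)%997=242 h(32,44)=(32*31+44)%997=39 h(95,42)=(95*31+42)%997=993 -> [242, 39, 993]
  L2: h(242,39)=(242*31+39)%997=562 h(993,993)=(993*31+993)%997=869 -> [562, 869]
  L3: h(562,869)=(562*31+869)%997=345 -> [345]
  root=345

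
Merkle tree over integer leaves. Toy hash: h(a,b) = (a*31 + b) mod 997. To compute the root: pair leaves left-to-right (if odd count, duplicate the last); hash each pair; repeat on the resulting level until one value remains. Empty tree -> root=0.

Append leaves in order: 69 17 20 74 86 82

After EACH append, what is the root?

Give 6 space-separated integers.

Answer: 69 162 677 731 58 927

Derivation:
After append 69 (leaves=[69]):
  L0: [69]
  root=69
After append 17 (leaves=[69, 17]):
  L0: [69, 17]
  L1: h(69,17)=(69*31+17)%997=162 -> [162]
  root=162
After append 20 (leaves=[69, 17, 20]):
  L0: [69, 17, 20]
  L1: h(69,17)=(69*31+17)%997=162 h(20,20)=(20*31+20)%997=640 -> [162, 640]
  L2: h(162,640)=(162*31+640)%997=677 -> [677]
  root=677
After append 74 (leaves=[69, 17, 20, 74]):
  L0: [69, 17, 20, 74]
  L1: h(69,17)=(69*31+17)%997=162 h(20,74)=(20*31+74)%997=694 -> [162, 694]
  L2: h(162,694)=(162*31+694)%997=731 -> [731]
  root=731
After append 86 (leaves=[69, 17, 20, 74, 86]):
  L0: [69, 17, 20, 74, 86]
  L1: h(69,17)=(69*31+17)%997=162 h(20,74)=(20*31+74)%997=694 h(86,86)=(86*31+86)%997=758 -> [162, 694, 758]
  L2: h(162,694)=(162*31+694)%997=731 h(758,758)=(758*31+758)%997=328 -> [731, 328]
  L3: h(731,328)=(731*31+328)%997=58 -> [58]
  root=58
After append 82 (leaves=[69, 17, 20, 74, 86, 82]):
  L0: [69, 17, 20, 74, 86, 82]
  L1: h(69,17)=(69*31+17)%997=162 h(20,74)=(20*31+74)%997=694 h(86,82)=(86*31+82)%997=754 -> [162, 694, 754]
  L2: h(162,694)=(162*31+694)%997=731 h(754,754)=(754*31+754)%997=200 -> [731, 200]
  L3: h(731,200)=(731*31+200)%997=927 -> [927]
  root=927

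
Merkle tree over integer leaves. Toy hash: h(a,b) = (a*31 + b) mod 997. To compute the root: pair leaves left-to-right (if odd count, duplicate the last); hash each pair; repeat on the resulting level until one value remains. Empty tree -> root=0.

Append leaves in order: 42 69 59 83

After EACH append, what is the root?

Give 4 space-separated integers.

Answer: 42 374 521 545

Derivation:
After append 42 (leaves=[42]):
  L0: [42]
  root=42
After append 69 (leaves=[42, 69]):
  L0: [42, 69]
  L1: h(42,69)=(42*31+69)%997=374 -> [374]
  root=374
After append 59 (leaves=[42, 69, 59]):
  L0: [42, 69, 59]
  L1: h(42,69)=(42*31+69)%997=374 h(59,59)=(59*31+59)%997=891 -> [374, 891]
  L2: h(374,891)=(374*31+891)%997=521 -> [521]
  root=521
After append 83 (leaves=[42, 69, 59, 83]):
  L0: [42, 69, 59, 83]
  L1: h(42,69)=(42*31+69)%997=374 h(59,83)=(59*31+83)%997=915 -> [374, 915]
  L2: h(374,915)=(374*31+915)%997=545 -> [545]
  root=545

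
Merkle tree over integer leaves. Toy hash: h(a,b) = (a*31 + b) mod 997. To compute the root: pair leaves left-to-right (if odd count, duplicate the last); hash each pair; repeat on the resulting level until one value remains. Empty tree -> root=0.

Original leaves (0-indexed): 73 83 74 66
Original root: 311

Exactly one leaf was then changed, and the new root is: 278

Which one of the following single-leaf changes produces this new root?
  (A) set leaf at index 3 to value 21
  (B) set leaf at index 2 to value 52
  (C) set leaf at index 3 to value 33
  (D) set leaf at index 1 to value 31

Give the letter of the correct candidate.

Original leaves: [73, 83, 74, 66]
Target new root: 278
Try each candidate change and compute the resulting root:
Candidate A: set leaf[3] = 21 -> leaves = [73, 83, 74, 21]
  L0: [73, 83, 74, 21]
  L1: h(73,83)=(73*31+83)%997=352 h(74,21)=(74*31+21)%997=321 -> [352, 321]
  L2: h(352,321)=(352*31+321)%997=266 -> [266]
  root = 266 != target 278
Candidate B: set leaf[2] = 52 -> leaves = [73, 83, 52, 66]
  L0: [73, 83, 52, 66]
  L1: h(73,83)=(73*31+83)%997=352 h(52,66)=(52*31+66)%997=681 -> [352, 681]
  L2: h(352,681)=(352*31+681)%997=626 -> [626]
  root = 626 != target 278
Candidate C: set leaf[3] = 33 -> leaves = [73, 83, 74, 33]
  L0: [73, 83, 74, 33]
  L1: h(73,83)=(73*31+83)%997=352 h(74,33)=(74*31+33)%997=333 -> [352, 333]
  L2: h(352,333)=(352*31+333)%997=278 -> [278]
  root = 278 == target 278  ** MATCH **
Candidate D: set leaf[1] = 31 -> leaves = [73, 31, 74, 66]
  L0: [73, 31, 74, 66]
  L1: h(73,31)=(73*31+31)%997=300 h(74,66)=(74*31+66)%997=366 -> [300, 366]
  L2: h(300,366)=(300*31+366)%997=693 -> [693]
  root = 693 != target 278
Candidate C produces the target root.

Answer: C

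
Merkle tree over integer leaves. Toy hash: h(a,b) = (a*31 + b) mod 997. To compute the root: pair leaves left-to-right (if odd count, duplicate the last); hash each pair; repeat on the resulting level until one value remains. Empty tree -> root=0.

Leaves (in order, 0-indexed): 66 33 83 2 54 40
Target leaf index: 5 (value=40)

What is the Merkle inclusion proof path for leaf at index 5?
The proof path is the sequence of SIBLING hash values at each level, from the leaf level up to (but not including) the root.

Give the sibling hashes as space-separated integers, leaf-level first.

Answer: 54 717 225

Derivation:
L0 (leaves): [66, 33, 83, 2, 54, 40], target index=5
L1: h(66,33)=(66*31+33)%997=85 [pair 0] h(83,2)=(83*31+2)%997=581 [pair 1] h(54,40)=(54*31+40)%997=717 [pair 2] -> [85, 581, 717]
  Sibling for proof at L0: 54
L2: h(85,581)=(85*31+581)%997=225 [pair 0] h(717,717)=(717*31+717)%997=13 [pair 1] -> [225, 13]
  Sibling for proof at L1: 717
L3: h(225,13)=(225*31+13)%997=9 [pair 0] -> [9]
  Sibling for proof at L2: 225
Root: 9
Proof path (sibling hashes from leaf to root): [54, 717, 225]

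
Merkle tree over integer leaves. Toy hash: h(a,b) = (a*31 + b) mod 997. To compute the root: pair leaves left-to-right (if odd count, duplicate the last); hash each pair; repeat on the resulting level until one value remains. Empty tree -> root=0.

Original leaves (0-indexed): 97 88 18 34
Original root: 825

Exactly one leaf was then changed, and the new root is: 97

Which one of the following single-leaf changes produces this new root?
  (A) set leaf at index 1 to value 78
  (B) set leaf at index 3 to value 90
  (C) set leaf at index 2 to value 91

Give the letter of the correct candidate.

Original leaves: [97, 88, 18, 34]
Target new root: 97
Try each candidate change and compute the resulting root:
Candidate A: set leaf[1] = 78 -> leaves = [97, 78, 18, 34]
  L0: [97, 78, 18, 34]
  L1: h(97,78)=(97*31+78)%997=94 h(18,34)=(18*31+34)%997=592 -> [94, 592]
  L2: h(94,592)=(94*31+592)%997=515 -> [515]
  root = 515 != target 97
Candidate B: set leaf[3] = 90 -> leaves = [97, 88, 18, 90]
  L0: [97, 88, 18, 90]
  L1: h(97,88)=(97*31+88)%997=104 h(18,90)=(18*31+90)%997=648 -> [104, 648]
  L2: h(104,648)=(104*31+648)%997=881 -> [881]
  root = 881 != target 97
Candidate C: set leaf[2] = 91 -> leaves = [97, 88, 91, 34]
  L0: [97, 88, 91, 34]
  L1: h(97,88)=(97*31+88)%997=104 h(91,34)=(91*31+34)%997=861 -> [104, 861]
  L2: h(104,861)=(104*31+861)%997=97 -> [97]
  root = 97 == target 97  ** MATCH **
Candidate C produces the target root.

Answer: C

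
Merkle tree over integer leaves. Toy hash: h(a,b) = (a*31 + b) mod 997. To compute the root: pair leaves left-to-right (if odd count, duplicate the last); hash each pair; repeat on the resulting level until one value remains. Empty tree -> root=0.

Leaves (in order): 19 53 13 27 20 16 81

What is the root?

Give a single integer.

L0: [19, 53, 13, 27, 20, 16, 81]
L1: h(19,53)=(19*31+53)%997=642 h(13,27)=(13*31+27)%997=430 h(20,16)=(20*31+16)%997=636 h(81,81)=(81*31+81)%997=598 -> [642, 430, 636, 598]
L2: h(642,430)=(642*31+430)%997=392 h(636,598)=(636*31+598)%997=374 -> [392, 374]
L3: h(392,374)=(392*31+374)%997=562 -> [562]

Answer: 562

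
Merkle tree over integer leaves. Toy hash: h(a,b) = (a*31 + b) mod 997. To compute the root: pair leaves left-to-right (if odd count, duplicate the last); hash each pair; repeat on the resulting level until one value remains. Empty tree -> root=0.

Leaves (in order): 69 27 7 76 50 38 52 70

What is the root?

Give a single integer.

L0: [69, 27, 7, 76, 50, 38, 52, 70]
L1: h(69,27)=(69*31+27)%997=172 h(7,76)=(7*31+76)%997=293 h(50,38)=(50*31+38)%997=591 h(52,70)=(52*31+70)%997=685 -> [172, 293, 591, 685]
L2: h(172,293)=(172*31+293)%997=640 h(591,685)=(591*31+685)%997=63 -> [640, 63]
L3: h(640,63)=(640*31+63)%997=960 -> [960]

Answer: 960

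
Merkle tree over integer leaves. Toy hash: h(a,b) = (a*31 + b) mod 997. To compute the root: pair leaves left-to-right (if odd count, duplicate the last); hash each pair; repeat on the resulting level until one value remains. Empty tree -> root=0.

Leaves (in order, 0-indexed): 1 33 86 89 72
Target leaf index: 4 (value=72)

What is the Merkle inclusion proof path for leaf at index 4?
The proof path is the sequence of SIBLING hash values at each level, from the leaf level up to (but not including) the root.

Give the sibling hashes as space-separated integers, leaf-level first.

L0 (leaves): [1, 33, 86, 89, 72], target index=4
L1: h(1,33)=(1*31+33)%997=64 [pair 0] h(86,89)=(86*31+89)%997=761 [pair 1] h(72,72)=(72*31+72)%997=310 [pair 2] -> [64, 761, 310]
  Sibling for proof at L0: 72
L2: h(64,761)=(64*31+761)%997=751 [pair 0] h(310,310)=(310*31+310)%997=947 [pair 1] -> [751, 947]
  Sibling for proof at L1: 310
L3: h(751,947)=(751*31+947)%997=300 [pair 0] -> [300]
  Sibling for proof at L2: 751
Root: 300
Proof path (sibling hashes from leaf to root): [72, 310, 751]

Answer: 72 310 751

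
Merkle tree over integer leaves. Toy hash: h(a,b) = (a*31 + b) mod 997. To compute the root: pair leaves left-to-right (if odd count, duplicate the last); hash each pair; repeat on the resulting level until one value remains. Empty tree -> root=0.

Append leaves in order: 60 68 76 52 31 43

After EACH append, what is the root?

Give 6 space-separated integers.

After append 60 (leaves=[60]):
  L0: [60]
  root=60
After append 68 (leaves=[60, 68]):
  L0: [60, 68]
  L1: h(60,68)=(60*31+68)%997=931 -> [931]
  root=931
After append 76 (leaves=[60, 68, 76]):
  L0: [60, 68, 76]
  L1: h(60,68)=(60*31+68)%997=931 h(76,76)=(76*31+76)%997=438 -> [931, 438]
  L2: h(931,438)=(931*31+438)%997=386 -> [386]
  root=386
After append 52 (leaves=[60, 68, 76, 52]):
  L0: [60, 68, 76, 52]
  L1: h(60,68)=(60*31+68)%997=931 h(76,52)=(76*31+52)%997=414 -> [931, 414]
  L2: h(931,414)=(931*31+414)%997=362 -> [362]
  root=362
After append 31 (leaves=[60, 68, 76, 52, 31]):
  L0: [60, 68, 76, 52, 31]
  L1: h(60,68)=(60*31+68)%997=931 h(76,52)=(76*31+52)%997=414 h(31,31)=(31*31+31)%997=992 -> [931, 414, 992]
  L2: h(931,414)=(931*31+414)%997=362 h(992,992)=(992*31+992)%997=837 -> [362, 837]
  L3: h(362,837)=(362*31+837)%997=95 -> [95]
  root=95
After append 43 (leaves=[60, 68, 76, 52, 31, 43]):
  L0: [60, 68, 76, 52, 31, 43]
  L1: h(60,68)=(60*31+68)%997=931 h(76,52)=(76*31+52)%997=414 h(31,43)=(31*31+43)%997=7 -> [931, 414, 7]
  L2: h(931,414)=(931*31+414)%997=362 h(7,7)=(7*31+7)%997=224 -> [362, 224]
  L3: h(362,224)=(362*31+224)%997=479 -> [479]
  root=479

Answer: 60 931 386 362 95 479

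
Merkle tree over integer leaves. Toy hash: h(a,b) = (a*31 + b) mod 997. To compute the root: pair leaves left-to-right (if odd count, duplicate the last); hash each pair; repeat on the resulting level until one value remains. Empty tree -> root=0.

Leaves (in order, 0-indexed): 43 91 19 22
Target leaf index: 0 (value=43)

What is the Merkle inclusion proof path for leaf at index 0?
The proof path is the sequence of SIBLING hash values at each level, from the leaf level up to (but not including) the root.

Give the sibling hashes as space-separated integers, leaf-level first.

Answer: 91 611

Derivation:
L0 (leaves): [43, 91, 19, 22], target index=0
L1: h(43,91)=(43*31+91)%997=427 [pair 0] h(19,22)=(19*31+22)%997=611 [pair 1] -> [427, 611]
  Sibling for proof at L0: 91
L2: h(427,611)=(427*31+611)%997=887 [pair 0] -> [887]
  Sibling for proof at L1: 611
Root: 887
Proof path (sibling hashes from leaf to root): [91, 611]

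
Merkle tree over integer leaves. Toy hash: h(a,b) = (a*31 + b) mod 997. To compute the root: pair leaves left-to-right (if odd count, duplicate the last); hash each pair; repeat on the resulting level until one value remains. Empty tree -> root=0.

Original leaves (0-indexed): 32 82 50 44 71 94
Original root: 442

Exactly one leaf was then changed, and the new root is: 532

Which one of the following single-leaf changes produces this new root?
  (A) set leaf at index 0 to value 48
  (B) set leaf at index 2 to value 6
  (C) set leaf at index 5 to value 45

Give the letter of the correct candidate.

Original leaves: [32, 82, 50, 44, 71, 94]
Target new root: 532
Try each candidate change and compute the resulting root:
Candidate A: set leaf[0] = 48 -> leaves = [48, 82, 50, 44, 71, 94]
  L0: [48, 82, 50, 44, 71, 94]
  L1: h(48,82)=(48*31+82)%997=573 h(50,44)=(50*31+44)%997=597 h(71,94)=(71*31+94)%997=301 -> [573, 597, 301]
  L2: h(573,597)=(573*31+597)%997=414 h(301,301)=(301*31+301)%997=659 -> [414, 659]
  L3: h(414,659)=(414*31+659)%997=532 -> [532]
  root = 532 == target 532  ** MATCH **
Candidate B: set leaf[2] = 6 -> leaves = [32, 82, 6, 44, 71, 94]
  L0: [32, 82, 6, 44, 71, 94]
  L1: h(32,82)=(32*31+82)%997=77 h(6,44)=(6*31+44)%997=230 h(71,94)=(71*31+94)%997=301 -> [77, 230, 301]
  L2: h(77,230)=(77*31+230)%997=623 h(301,301)=(301*31+301)%997=659 -> [623, 659]
  L3: h(623,659)=(623*31+659)%997=32 -> [32]
  root = 32 != target 532
Candidate C: set leaf[5] = 45 -> leaves = [32, 82, 50, 44, 71, 45]
  L0: [32, 82, 50, 44, 71, 45]
  L1: h(32,82)=(32*31+82)%997=77 h(50,44)=(50*31+44)%997=597 h(71,45)=(71*31+45)%997=252 -> [77, 597, 252]
  L2: h(77,597)=(77*31+597)%997=990 h(252,252)=(252*31+252)%997=88 -> [990, 88]
  L3: h(990,88)=(990*31+88)%997=868 -> [868]
  root = 868 != target 532
Candidate A produces the target root.

Answer: A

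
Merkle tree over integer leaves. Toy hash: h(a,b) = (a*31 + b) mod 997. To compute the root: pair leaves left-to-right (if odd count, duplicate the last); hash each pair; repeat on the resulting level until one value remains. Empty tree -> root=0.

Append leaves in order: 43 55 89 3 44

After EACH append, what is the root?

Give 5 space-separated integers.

Answer: 43 391 14 925 950

Derivation:
After append 43 (leaves=[43]):
  L0: [43]
  root=43
After append 55 (leaves=[43, 55]):
  L0: [43, 55]
  L1: h(43,55)=(43*31+55)%997=391 -> [391]
  root=391
After append 89 (leaves=[43, 55, 89]):
  L0: [43, 55, 89]
  L1: h(43,55)=(43*31+55)%997=391 h(89,89)=(89*31+89)%997=854 -> [391, 854]
  L2: h(391,854)=(391*31+854)%997=14 -> [14]
  root=14
After append 3 (leaves=[43, 55, 89, 3]):
  L0: [43, 55, 89, 3]
  L1: h(43,55)=(43*31+55)%997=391 h(89,3)=(89*31+3)%997=768 -> [391, 768]
  L2: h(391,768)=(391*31+768)%997=925 -> [925]
  root=925
After append 44 (leaves=[43, 55, 89, 3, 44]):
  L0: [43, 55, 89, 3, 44]
  L1: h(43,55)=(43*31+55)%997=391 h(89,3)=(89*31+3)%997=768 h(44,44)=(44*31+44)%997=411 -> [391, 768, 411]
  L2: h(391,768)=(391*31+768)%997=925 h(411,411)=(411*31+411)%997=191 -> [925, 191]
  L3: h(925,191)=(925*31+191)%997=950 -> [950]
  root=950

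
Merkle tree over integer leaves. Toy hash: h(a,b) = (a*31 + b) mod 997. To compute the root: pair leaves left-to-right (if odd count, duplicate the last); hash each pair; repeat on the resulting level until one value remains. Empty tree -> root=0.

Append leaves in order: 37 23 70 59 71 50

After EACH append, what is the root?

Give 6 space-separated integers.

Answer: 37 173 624 613 980 308

Derivation:
After append 37 (leaves=[37]):
  L0: [37]
  root=37
After append 23 (leaves=[37, 23]):
  L0: [37, 23]
  L1: h(37,23)=(37*31+23)%997=173 -> [173]
  root=173
After append 70 (leaves=[37, 23, 70]):
  L0: [37, 23, 70]
  L1: h(37,23)=(37*31+23)%997=173 h(70,70)=(70*31+70)%997=246 -> [173, 246]
  L2: h(173,246)=(173*31+246)%997=624 -> [624]
  root=624
After append 59 (leaves=[37, 23, 70, 59]):
  L0: [37, 23, 70, 59]
  L1: h(37,23)=(37*31+23)%997=173 h(70,59)=(70*31+59)%997=235 -> [173, 235]
  L2: h(173,235)=(173*31+235)%997=613 -> [613]
  root=613
After append 71 (leaves=[37, 23, 70, 59, 71]):
  L0: [37, 23, 70, 59, 71]
  L1: h(37,23)=(37*31+23)%997=173 h(70,59)=(70*31+59)%997=235 h(71,71)=(71*31+71)%997=278 -> [173, 235, 278]
  L2: h(173,235)=(173*31+235)%997=613 h(278,278)=(278*31+278)%997=920 -> [613, 920]
  L3: h(613,920)=(613*31+920)%997=980 -> [980]
  root=980
After append 50 (leaves=[37, 23, 70, 59, 71, 50]):
  L0: [37, 23, 70, 59, 71, 50]
  L1: h(37,23)=(37*31+23)%997=173 h(70,59)=(70*31+59)%997=235 h(71,50)=(71*31+50)%997=257 -> [173, 235, 257]
  L2: h(173,235)=(173*31+235)%997=613 h(257,257)=(257*31+257)%997=248 -> [613, 248]
  L3: h(613,248)=(613*31+248)%997=308 -> [308]
  root=308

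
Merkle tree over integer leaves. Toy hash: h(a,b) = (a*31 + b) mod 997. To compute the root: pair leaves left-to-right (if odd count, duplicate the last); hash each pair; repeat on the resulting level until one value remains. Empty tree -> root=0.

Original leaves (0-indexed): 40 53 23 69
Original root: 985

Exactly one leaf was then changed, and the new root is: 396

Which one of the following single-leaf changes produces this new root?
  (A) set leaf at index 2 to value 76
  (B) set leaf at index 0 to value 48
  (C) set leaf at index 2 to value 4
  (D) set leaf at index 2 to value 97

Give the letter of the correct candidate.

Original leaves: [40, 53, 23, 69]
Target new root: 396
Try each candidate change and compute the resulting root:
Candidate A: set leaf[2] = 76 -> leaves = [40, 53, 76, 69]
  L0: [40, 53, 76, 69]
  L1: h(40,53)=(40*31+53)%997=296 h(76,69)=(76*31+69)%997=431 -> [296, 431]
  L2: h(296,431)=(296*31+431)%997=634 -> [634]
  root = 634 != target 396
Candidate B: set leaf[0] = 48 -> leaves = [48, 53, 23, 69]
  L0: [48, 53, 23, 69]
  L1: h(48,53)=(48*31+53)%997=544 h(23,69)=(23*31+69)%997=782 -> [544, 782]
  L2: h(544,782)=(544*31+782)%997=697 -> [697]
  root = 697 != target 396
Candidate C: set leaf[2] = 4 -> leaves = [40, 53, 4, 69]
  L0: [40, 53, 4, 69]
  L1: h(40,53)=(40*31+53)%997=296 h(4,69)=(4*31+69)%997=193 -> [296, 193]
  L2: h(296,193)=(296*31+193)%997=396 -> [396]
  root = 396 == target 396  ** MATCH **
Candidate D: set leaf[2] = 97 -> leaves = [40, 53, 97, 69]
  L0: [40, 53, 97, 69]
  L1: h(40,53)=(40*31+53)%997=296 h(97,69)=(97*31+69)%997=85 -> [296, 85]
  L2: h(296,85)=(296*31+85)%997=288 -> [288]
  root = 288 != target 396
Candidate C produces the target root.

Answer: C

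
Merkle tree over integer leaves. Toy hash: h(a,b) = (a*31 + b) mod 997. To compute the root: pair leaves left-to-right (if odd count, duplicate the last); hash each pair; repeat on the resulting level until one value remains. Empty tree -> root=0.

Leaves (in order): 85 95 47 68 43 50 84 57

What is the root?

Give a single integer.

L0: [85, 95, 47, 68, 43, 50, 84, 57]
L1: h(85,95)=(85*31+95)%997=736 h(47,68)=(47*31+68)%997=528 h(43,50)=(43*31+50)%997=386 h(84,57)=(84*31+57)%997=667 -> [736, 528, 386, 667]
L2: h(736,528)=(736*31+528)%997=413 h(386,667)=(386*31+667)%997=669 -> [413, 669]
L3: h(413,669)=(413*31+669)%997=511 -> [511]

Answer: 511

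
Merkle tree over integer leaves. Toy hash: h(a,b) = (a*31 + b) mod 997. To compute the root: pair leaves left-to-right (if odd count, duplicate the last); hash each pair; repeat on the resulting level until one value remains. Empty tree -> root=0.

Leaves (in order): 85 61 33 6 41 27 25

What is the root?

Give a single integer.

Answer: 806

Derivation:
L0: [85, 61, 33, 6, 41, 27, 25]
L1: h(85,61)=(85*31+61)%997=702 h(33,6)=(33*31+6)%997=32 h(41,27)=(41*31+27)%997=301 h(25,25)=(25*31+25)%997=800 -> [702, 32, 301, 800]
L2: h(702,32)=(702*31+32)%997=857 h(301,800)=(301*31+800)%997=161 -> [857, 161]
L3: h(857,161)=(857*31+161)%997=806 -> [806]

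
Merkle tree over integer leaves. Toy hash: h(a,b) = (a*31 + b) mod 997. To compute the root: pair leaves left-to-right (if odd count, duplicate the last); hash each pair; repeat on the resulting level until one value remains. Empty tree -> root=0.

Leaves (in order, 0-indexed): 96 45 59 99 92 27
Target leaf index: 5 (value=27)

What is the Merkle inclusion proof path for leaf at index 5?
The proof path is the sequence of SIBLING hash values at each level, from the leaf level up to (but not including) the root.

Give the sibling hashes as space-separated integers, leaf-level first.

L0 (leaves): [96, 45, 59, 99, 92, 27], target index=5
L1: h(96,45)=(96*31+45)%997=30 [pair 0] h(59,99)=(59*31+99)%997=931 [pair 1] h(92,27)=(92*31+27)%997=885 [pair 2] -> [30, 931, 885]
  Sibling for proof at L0: 92
L2: h(30,931)=(30*31+931)%997=864 [pair 0] h(885,885)=(885*31+885)%997=404 [pair 1] -> [864, 404]
  Sibling for proof at L1: 885
L3: h(864,404)=(864*31+404)%997=269 [pair 0] -> [269]
  Sibling for proof at L2: 864
Root: 269
Proof path (sibling hashes from leaf to root): [92, 885, 864]

Answer: 92 885 864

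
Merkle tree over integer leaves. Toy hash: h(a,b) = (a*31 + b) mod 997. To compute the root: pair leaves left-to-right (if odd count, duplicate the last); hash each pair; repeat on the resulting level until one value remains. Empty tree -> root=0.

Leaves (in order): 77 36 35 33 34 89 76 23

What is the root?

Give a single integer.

L0: [77, 36, 35, 33, 34, 89, 76, 23]
L1: h(77,36)=(77*31+36)%997=429 h(35,33)=(35*31+33)%997=121 h(34,89)=(34*31+89)%997=146 h(76,23)=(76*31+23)%997=385 -> [429, 121, 146, 385]
L2: h(429,121)=(429*31+121)%997=459 h(146,385)=(146*31+385)%997=923 -> [459, 923]
L3: h(459,923)=(459*31+923)%997=197 -> [197]

Answer: 197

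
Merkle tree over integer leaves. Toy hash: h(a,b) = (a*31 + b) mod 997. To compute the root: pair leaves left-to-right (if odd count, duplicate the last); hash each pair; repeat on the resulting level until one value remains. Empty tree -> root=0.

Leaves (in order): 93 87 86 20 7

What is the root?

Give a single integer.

Answer: 463

Derivation:
L0: [93, 87, 86, 20, 7]
L1: h(93,87)=(93*31+87)%997=976 h(86,20)=(86*31+20)%997=692 h(7,7)=(7*31+7)%997=224 -> [976, 692, 224]
L2: h(976,692)=(976*31+692)%997=41 h(224,224)=(224*31+224)%997=189 -> [41, 189]
L3: h(41,189)=(41*31+189)%997=463 -> [463]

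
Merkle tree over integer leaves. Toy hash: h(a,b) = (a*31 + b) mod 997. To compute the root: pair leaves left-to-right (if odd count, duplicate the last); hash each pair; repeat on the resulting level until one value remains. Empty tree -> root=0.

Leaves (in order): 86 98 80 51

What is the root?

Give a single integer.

Answer: 479

Derivation:
L0: [86, 98, 80, 51]
L1: h(86,98)=(86*31+98)%997=770 h(80,51)=(80*31+51)%997=537 -> [770, 537]
L2: h(770,537)=(770*31+537)%997=479 -> [479]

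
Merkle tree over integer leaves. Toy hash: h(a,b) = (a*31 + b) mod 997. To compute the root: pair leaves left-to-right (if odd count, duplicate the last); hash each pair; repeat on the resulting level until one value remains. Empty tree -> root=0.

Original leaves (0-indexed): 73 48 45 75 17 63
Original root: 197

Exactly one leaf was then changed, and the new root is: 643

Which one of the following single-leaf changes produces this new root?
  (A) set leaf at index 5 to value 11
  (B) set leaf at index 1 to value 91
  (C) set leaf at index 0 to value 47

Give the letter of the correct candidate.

Answer: B

Derivation:
Original leaves: [73, 48, 45, 75, 17, 63]
Target new root: 643
Try each candidate change and compute the resulting root:
Candidate A: set leaf[5] = 11 -> leaves = [73, 48, 45, 75, 17, 11]
  L0: [73, 48, 45, 75, 17, 11]
  L1: h(73,48)=(73*31+48)%997=317 h(45,75)=(45*31+75)%997=473 h(17,11)=(17*31+11)%997=538 -> [317, 473, 538]
  L2: h(317,473)=(317*31+473)%997=330 h(538,538)=(538*31+538)%997=267 -> [330, 267]
  L3: h(330,267)=(330*31+267)%997=527 -> [527]
  root = 527 != target 643
Candidate B: set leaf[1] = 91 -> leaves = [73, 91, 45, 75, 17, 63]
  L0: [73, 91, 45, 75, 17, 63]
  L1: h(73,91)=(73*31+91)%997=360 h(45,75)=(45*31+75)%997=473 h(17,63)=(17*31+63)%997=590 -> [360, 473, 590]
  L2: h(360,473)=(360*31+473)%997=666 h(590,590)=(590*31+590)%997=934 -> [666, 934]
  L3: h(666,934)=(666*31+934)%997=643 -> [643]
  root = 643 == target 643  ** MATCH **
Candidate C: set leaf[0] = 47 -> leaves = [47, 48, 45, 75, 17, 63]
  L0: [47, 48, 45, 75, 17, 63]
  L1: h(47,48)=(47*31+48)%997=508 h(45,75)=(45*31+75)%997=473 h(17,63)=(17*31+63)%997=590 -> [508, 473, 590]
  L2: h(508,473)=(508*31+473)%997=269 h(590,590)=(590*31+590)%997=934 -> [269, 934]
  L3: h(269,934)=(269*31+934)%997=300 -> [300]
  root = 300 != target 643
Candidate B produces the target root.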